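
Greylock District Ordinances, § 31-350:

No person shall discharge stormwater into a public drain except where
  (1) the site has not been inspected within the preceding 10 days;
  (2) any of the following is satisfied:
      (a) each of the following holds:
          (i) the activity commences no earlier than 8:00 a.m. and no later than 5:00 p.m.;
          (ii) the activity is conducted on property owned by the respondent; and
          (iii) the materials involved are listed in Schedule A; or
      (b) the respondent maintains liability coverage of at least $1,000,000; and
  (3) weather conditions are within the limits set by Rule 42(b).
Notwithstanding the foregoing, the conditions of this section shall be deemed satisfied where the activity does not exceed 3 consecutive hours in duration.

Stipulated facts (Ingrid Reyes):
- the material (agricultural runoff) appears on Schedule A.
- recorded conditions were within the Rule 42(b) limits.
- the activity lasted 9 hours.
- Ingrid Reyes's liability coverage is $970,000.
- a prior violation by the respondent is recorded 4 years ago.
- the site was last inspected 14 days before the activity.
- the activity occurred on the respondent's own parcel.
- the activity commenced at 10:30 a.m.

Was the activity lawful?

Yes — lawful.

(1) not (site inspected) — holds.
(i) start within hours — holds.
(ii) own property — holds.
(iii) Schedule A material — met.
(a) = T AND T AND T = true.
(b) coverage ≥ $1,000,000 — fails.
(2): T OR F → true.
(3) weather ok — met.
So Overall is satisfied (T AND T AND T).
Exception (≤ 3 hrs duration) — not satisfied.
Result: main true OR exception false → true.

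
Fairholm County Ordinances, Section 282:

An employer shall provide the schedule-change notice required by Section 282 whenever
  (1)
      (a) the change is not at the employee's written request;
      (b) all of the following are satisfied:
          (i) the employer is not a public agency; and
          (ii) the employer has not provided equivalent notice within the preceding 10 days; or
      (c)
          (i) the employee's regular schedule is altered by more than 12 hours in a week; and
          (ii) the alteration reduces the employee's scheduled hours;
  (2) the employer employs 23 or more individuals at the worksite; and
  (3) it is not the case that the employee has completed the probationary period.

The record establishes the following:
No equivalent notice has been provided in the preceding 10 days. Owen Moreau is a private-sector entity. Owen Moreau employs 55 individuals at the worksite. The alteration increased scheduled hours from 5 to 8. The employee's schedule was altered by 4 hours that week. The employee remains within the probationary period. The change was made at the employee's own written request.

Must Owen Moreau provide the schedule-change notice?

Yes — required.

(a) not employee-requested — not met.
(i) not (public agency) — satisfied.
(ii) no recent notice — met.
(b): T AND T → true.
(i) schedule shift > 12h — fails.
(ii) hours reduced — not satisfied.
So (c) is not satisfied (F AND F).
(1): F OR T OR F → true.
(2) ≥ 23 at site — holds.
(3) not (past probation) — holds.
So Overall is satisfied (T AND T AND T).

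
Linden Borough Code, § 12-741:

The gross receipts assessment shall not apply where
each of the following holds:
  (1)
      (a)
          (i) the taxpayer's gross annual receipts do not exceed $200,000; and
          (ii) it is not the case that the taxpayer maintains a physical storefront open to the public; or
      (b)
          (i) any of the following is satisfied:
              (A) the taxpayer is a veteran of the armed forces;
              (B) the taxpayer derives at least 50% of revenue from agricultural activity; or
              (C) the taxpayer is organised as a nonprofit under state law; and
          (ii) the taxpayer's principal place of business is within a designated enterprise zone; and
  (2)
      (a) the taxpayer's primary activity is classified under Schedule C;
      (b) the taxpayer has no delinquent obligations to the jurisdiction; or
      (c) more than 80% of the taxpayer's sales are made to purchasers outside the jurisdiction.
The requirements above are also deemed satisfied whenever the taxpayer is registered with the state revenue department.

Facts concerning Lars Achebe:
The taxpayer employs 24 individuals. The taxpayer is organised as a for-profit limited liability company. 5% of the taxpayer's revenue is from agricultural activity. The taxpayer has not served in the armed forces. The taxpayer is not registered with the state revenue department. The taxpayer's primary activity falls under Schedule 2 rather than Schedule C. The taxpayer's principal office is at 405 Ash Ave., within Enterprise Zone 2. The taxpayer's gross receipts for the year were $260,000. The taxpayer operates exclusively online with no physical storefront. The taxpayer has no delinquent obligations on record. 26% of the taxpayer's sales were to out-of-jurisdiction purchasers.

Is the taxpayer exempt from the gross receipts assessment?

(i) receipts ≤ $200,000 — not met.
(ii) not (has storefront) — holds.
So (a) is not satisfied (F AND T).
(A) veteran — fails.
(B) ≥50% agricultural — fails.
(C) nonprofit — not met.
(i) = F OR F OR F = false.
(ii) in enterprise zone — satisfied.
So (b) is not satisfied (F AND T).
(1) = F OR F = false.
(a) Schedule C activity — not satisfied.
(b) no delinquency — holds.
(c) >80% out-of-jur. sales — not satisfied.
So (2) is satisfied (F OR T OR F).
So Overall is not satisfied (F AND T).
Exception (state-registered) — not satisfied.
Result: main false OR exception false → false.

No — not exempt.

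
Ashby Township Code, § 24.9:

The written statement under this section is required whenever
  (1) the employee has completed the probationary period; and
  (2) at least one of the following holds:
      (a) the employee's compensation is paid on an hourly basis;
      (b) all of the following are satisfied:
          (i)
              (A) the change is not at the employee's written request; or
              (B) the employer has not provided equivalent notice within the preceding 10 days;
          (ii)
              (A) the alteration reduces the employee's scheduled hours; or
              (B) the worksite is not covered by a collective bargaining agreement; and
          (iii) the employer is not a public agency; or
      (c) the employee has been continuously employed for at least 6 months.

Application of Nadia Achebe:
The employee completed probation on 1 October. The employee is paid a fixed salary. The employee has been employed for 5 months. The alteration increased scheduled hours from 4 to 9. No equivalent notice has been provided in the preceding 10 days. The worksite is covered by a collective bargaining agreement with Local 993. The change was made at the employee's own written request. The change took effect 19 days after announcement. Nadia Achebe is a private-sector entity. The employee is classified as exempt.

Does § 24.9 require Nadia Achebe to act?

(1) past probation — satisfied.
(a) hourly-paid — not met.
(A) not employee-requested — not met.
(B) no recent notice — met.
So (i) is satisfied (F OR T).
(A) hours reduced — not met.
(B) no CBA — not satisfied.
So (ii) is not satisfied (F OR F).
(iii) not (public agency) — holds.
(b) = T AND F AND T = false.
(c) tenure ≥ 6 mo. — not met.
So (2) is not satisfied (F OR F OR F).
So Overall is not satisfied (T AND F).

No — not required.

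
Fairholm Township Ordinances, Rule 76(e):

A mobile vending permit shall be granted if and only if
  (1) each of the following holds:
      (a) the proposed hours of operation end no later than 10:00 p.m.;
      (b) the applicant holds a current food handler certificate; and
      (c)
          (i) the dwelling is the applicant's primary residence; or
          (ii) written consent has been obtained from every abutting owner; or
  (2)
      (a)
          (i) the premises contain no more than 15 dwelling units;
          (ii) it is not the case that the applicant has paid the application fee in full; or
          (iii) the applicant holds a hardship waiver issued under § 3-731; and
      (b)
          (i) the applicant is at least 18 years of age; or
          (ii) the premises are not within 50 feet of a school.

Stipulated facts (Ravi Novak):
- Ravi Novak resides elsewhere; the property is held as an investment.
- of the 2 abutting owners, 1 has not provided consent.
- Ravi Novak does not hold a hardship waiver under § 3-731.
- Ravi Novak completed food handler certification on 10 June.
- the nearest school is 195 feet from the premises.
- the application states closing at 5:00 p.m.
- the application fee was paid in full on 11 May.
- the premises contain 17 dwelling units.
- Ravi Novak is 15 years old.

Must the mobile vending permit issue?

No — denied.

(a) closes by 10 p.m. — holds.
(b) food handler cert. — satisfied.
(i) primary residence — not satisfied.
(ii) all abutters consent — not satisfied.
So (c) is not satisfied (F OR F).
(1): T AND T AND F → false.
(i) ≤ 15 units — not satisfied.
(ii) not (fee paid) — fails.
(iii) hardship waiver — fails.
(a): F OR F OR F → false.
(i) age ≥ 18 — not satisfied.
(ii) ≥50 ft from school — satisfied.
(b): F OR T → true.
(2): F AND T → false.
Overall = F OR F = false.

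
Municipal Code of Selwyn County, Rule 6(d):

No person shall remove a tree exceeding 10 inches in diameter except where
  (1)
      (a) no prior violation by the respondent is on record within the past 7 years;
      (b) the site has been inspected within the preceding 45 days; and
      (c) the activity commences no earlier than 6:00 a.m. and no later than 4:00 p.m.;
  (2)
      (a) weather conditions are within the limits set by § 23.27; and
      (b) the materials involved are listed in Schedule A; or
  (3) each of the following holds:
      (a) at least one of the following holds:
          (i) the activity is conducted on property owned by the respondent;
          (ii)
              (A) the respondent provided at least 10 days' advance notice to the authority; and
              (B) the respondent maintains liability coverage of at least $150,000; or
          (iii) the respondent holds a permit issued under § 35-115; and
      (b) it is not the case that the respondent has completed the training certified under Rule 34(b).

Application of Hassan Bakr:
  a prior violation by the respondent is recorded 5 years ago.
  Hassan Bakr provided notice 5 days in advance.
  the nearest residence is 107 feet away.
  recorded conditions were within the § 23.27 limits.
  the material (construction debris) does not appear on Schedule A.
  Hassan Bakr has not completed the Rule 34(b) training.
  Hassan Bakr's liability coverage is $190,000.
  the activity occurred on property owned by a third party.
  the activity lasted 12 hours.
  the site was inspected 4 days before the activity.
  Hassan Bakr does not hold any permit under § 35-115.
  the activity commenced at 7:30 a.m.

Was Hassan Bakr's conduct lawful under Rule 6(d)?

No — unlawful.

(a) no prior violation — not met.
(b) site inspected — met.
(c) start within hours — holds.
So (1) is not satisfied (F AND T AND T).
(a) weather ok — met.
(b) Schedule A material — fails.
(2): T AND F → false.
(i) own property — not satisfied.
(A) ≥10 days' notice — not satisfied.
(B) coverage ≥ $150,000 — satisfied.
(ii): F AND T → false.
(iii) holds permit — not met.
So (a) is not satisfied (F OR F OR F).
(b) not (training certified) — satisfied.
So (3) is not satisfied (F AND T).
Overall: F OR F OR F → false.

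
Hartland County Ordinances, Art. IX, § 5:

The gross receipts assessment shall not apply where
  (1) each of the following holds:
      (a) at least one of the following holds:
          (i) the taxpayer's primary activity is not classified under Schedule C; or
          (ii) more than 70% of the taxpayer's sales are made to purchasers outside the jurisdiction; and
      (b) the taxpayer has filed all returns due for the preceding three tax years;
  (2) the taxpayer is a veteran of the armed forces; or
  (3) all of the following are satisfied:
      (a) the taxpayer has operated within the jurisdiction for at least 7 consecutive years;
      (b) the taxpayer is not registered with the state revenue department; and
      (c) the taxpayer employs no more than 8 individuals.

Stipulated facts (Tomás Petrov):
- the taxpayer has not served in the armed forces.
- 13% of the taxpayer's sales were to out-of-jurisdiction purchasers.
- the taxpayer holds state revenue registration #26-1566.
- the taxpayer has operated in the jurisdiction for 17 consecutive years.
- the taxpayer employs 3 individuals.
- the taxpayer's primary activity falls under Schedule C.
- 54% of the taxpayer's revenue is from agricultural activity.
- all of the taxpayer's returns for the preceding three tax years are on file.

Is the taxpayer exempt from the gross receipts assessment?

No — not exempt.

(i) not (Schedule C activity) — not met.
(ii) >70% out-of-jur. sales — fails.
(a): F OR F → false.
(b) returns current — holds.
So (1) is not satisfied (F AND T).
(2) veteran — fails.
(a) ≥ 7 yrs in jurisdiction — holds.
(b) not (state-registered) — not met.
(c) ≤ 8 employees — satisfied.
(3) = T AND F AND T = false.
Overall: F OR F OR F → false.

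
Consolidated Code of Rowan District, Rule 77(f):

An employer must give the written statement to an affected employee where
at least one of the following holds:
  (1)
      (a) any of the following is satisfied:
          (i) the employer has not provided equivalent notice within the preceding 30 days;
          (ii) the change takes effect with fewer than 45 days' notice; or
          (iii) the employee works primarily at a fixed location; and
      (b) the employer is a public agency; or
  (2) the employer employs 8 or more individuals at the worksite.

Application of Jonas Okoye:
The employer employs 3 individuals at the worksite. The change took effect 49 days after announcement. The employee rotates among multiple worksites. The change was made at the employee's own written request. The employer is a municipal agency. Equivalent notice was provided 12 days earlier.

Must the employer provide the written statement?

No — not required.

(i) no recent notice — not satisfied.
(ii) < 45 days' notice — not met.
(iii) fixed location — not satisfied.
(a) = F OR F OR F = false.
(b) public agency — satisfied.
(1) = F AND T = false.
(2) ≥ 8 at site — not met.
Overall: F OR F → false.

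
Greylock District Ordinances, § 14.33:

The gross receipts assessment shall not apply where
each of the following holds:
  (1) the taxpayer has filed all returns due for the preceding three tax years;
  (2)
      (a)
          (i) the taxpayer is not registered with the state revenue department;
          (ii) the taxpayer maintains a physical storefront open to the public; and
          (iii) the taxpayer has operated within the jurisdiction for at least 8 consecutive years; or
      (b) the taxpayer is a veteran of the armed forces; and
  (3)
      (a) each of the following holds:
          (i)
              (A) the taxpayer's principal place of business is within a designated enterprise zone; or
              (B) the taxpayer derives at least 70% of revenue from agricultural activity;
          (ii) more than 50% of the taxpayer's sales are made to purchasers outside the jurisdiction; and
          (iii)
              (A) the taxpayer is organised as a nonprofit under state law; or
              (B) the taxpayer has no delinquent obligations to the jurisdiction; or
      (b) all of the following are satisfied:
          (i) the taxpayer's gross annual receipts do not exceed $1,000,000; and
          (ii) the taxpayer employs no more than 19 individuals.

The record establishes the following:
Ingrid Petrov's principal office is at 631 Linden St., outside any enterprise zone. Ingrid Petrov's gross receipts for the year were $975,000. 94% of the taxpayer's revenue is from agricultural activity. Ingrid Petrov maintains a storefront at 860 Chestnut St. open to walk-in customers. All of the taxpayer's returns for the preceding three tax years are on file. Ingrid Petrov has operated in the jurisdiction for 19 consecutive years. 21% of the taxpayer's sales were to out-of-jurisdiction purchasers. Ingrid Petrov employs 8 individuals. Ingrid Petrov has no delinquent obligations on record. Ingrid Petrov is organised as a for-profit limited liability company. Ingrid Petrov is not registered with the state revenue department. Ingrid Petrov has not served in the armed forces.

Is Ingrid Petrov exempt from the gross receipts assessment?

Yes — exempt.

(1) returns current — satisfied.
(i) not (state-registered) — satisfied.
(ii) has storefront — holds.
(iii) ≥ 8 yrs in jurisdiction — met.
So (a) is satisfied (T AND T AND T).
(b) veteran — not met.
(2) = T OR F = true.
(A) in enterprise zone — fails.
(B) ≥70% agricultural — met.
(i) = F OR T = true.
(ii) >50% out-of-jur. sales — fails.
(A) nonprofit — fails.
(B) no delinquency — holds.
(iii): F OR T → true.
So (a) is not satisfied (T AND F AND T).
(i) receipts ≤ $1,000,000 — met.
(ii) ≤ 19 employees — satisfied.
So (b) is satisfied (T AND T).
(3) = F OR T = true.
Overall: T AND T AND T → true.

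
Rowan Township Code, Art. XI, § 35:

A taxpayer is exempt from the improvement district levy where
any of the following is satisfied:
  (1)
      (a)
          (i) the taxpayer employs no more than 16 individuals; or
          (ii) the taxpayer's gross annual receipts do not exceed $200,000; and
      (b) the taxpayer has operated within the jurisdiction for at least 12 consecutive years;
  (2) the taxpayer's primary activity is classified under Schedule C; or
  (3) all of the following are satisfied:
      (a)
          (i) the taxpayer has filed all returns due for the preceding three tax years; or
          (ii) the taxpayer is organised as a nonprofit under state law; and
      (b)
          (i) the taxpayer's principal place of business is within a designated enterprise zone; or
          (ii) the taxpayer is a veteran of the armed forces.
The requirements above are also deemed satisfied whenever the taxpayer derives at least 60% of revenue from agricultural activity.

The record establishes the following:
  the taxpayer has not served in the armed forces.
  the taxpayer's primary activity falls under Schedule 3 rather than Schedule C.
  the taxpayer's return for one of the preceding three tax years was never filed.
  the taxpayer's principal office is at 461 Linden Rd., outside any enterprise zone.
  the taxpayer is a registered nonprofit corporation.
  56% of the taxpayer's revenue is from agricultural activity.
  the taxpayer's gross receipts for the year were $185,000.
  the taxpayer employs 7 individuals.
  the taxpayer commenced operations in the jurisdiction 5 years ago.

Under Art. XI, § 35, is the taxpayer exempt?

(i) ≤ 16 employees — met.
(ii) receipts ≤ $200,000 — holds.
(a) = T OR T = true.
(b) ≥ 12 yrs in jurisdiction — not met.
So (1) is not satisfied (T AND F).
(2) Schedule C activity — not satisfied.
(i) returns current — fails.
(ii) nonprofit — holds.
(a) = F OR T = true.
(i) in enterprise zone — not satisfied.
(ii) veteran — fails.
So (b) is not satisfied (F OR F).
(3) = T AND F = false.
Overall = F OR F OR F = false.
Exception (≥60% agricultural) — not satisfied.
Result: main false OR exception false → false.

No — not exempt.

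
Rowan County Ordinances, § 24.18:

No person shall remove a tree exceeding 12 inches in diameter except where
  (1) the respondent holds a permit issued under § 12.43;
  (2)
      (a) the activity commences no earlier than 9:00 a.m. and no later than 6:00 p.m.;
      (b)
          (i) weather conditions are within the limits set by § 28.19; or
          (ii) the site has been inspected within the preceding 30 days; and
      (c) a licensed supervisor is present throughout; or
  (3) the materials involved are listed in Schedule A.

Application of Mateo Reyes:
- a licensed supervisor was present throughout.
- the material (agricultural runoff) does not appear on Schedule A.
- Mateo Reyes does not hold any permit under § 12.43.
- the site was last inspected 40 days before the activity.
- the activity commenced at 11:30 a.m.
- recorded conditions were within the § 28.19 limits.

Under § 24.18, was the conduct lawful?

Yes — lawful.

(1) holds permit — not met.
(a) start within hours — satisfied.
(i) weather ok — holds.
(ii) site inspected — fails.
(b): T OR F → true.
(c) supervisor present — met.
(2) = T AND T AND T = true.
(3) Schedule A material — not satisfied.
Overall = F OR T OR F = true.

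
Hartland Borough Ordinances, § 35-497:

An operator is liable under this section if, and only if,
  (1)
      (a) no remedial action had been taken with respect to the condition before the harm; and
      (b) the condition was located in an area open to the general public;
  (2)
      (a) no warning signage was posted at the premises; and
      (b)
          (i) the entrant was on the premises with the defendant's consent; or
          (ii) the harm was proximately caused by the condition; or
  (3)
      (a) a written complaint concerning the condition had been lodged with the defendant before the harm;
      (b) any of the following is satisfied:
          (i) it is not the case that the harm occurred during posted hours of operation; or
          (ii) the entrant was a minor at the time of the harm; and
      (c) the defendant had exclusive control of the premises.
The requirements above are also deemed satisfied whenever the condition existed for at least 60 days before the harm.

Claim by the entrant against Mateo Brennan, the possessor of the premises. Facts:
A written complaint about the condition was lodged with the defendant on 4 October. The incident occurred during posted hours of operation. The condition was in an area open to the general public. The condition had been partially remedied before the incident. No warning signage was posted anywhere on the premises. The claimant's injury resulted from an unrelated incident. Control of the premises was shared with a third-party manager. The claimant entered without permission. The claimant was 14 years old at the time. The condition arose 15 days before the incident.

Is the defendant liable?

(a) no remedial action — fails.
(b) public area — holds.
So (1) is not satisfied (F AND T).
(a) no signage posted — met.
(i) consent to enter — not met.
(ii) proximate cause — fails.
(b): F OR F → false.
(2) = T AND F = false.
(a) complaint lodged — met.
(i) not (during posted hours) — fails.
(ii) entrant a minor — holds.
So (b) is satisfied (F OR T).
(c) exclusive control — fails.
(3): T AND T AND F → false.
Overall: F OR F OR F → false.
Exception (condition ≥60 days old) — not satisfied.
Result: main false OR exception false → false.

No — not liable.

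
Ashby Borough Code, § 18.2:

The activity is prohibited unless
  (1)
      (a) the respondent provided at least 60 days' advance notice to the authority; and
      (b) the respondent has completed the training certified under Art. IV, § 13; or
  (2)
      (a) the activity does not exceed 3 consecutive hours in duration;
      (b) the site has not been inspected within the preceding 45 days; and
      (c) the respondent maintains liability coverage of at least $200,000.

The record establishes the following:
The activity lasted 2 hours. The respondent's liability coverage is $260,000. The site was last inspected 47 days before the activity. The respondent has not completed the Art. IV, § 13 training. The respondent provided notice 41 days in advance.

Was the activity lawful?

Yes — lawful.

(a) ≥60 days' notice — not satisfied.
(b) training certified — not met.
(1): F AND F → false.
(a) ≤ 3 hrs duration — holds.
(b) not (site inspected) — holds.
(c) coverage ≥ $200,000 — met.
(2): T AND T AND T → true.
Overall: F OR T → true.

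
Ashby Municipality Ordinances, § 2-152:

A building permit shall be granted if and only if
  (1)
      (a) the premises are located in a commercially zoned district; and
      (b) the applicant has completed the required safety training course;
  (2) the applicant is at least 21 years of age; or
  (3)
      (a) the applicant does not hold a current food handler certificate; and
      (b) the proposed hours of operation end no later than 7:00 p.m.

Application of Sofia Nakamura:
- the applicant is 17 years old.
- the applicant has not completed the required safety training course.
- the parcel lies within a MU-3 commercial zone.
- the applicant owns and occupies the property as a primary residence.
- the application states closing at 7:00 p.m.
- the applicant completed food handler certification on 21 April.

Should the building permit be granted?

No — denied.

(a) commercially zoned — holds.
(b) safety training — fails.
(1) = T AND F = false.
(2) age ≥ 21 — not satisfied.
(a) not (food handler cert.) — not satisfied.
(b) closes by 7 p.m. — satisfied.
(3): F AND T → false.
Overall: F OR F OR F → false.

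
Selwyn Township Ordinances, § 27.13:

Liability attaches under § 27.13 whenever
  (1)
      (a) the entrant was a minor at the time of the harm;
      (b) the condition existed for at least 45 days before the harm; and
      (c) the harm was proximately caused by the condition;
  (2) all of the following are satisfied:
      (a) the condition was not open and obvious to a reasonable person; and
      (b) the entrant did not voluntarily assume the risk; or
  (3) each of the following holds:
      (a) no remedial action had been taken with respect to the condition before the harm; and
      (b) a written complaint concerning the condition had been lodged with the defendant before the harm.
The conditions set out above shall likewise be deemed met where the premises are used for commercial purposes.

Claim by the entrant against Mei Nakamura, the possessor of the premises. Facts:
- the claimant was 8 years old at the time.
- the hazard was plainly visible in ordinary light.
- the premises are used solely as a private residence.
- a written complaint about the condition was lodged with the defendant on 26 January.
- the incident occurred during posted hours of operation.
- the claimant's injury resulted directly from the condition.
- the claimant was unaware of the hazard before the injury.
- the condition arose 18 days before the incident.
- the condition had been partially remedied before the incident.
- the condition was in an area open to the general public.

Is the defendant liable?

(a) entrant a minor — met.
(b) condition ≥45 days old — fails.
(c) proximate cause — satisfied.
So (1) is not satisfied (T AND F AND T).
(a) not open/obvious — fails.
(b) no assumed risk — satisfied.
(2): F AND T → false.
(a) no remedial action — not satisfied.
(b) complaint lodged — satisfied.
(3): F AND T → false.
Overall = F OR F OR F = false.
Exception (commercial use) — not satisfied.
Result: main false OR exception false → false.

No — not liable.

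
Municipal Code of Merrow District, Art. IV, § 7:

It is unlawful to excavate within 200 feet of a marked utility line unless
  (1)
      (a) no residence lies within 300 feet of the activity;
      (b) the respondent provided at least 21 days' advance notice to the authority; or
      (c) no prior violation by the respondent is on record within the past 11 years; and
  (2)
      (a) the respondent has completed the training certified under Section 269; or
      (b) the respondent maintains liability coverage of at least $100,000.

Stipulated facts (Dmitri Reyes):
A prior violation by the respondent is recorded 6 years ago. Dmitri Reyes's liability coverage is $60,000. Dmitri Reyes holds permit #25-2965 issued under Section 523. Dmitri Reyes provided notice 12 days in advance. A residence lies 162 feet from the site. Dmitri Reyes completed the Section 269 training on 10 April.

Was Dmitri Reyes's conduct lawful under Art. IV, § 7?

(a) no residence in 300 ft — fails.
(b) ≥21 days' notice — not satisfied.
(c) no prior violation — fails.
(1) = F OR F OR F = false.
(a) training certified — holds.
(b) coverage ≥ $100,000 — fails.
(2) = T OR F = true.
Overall = F AND T = false.

No — unlawful.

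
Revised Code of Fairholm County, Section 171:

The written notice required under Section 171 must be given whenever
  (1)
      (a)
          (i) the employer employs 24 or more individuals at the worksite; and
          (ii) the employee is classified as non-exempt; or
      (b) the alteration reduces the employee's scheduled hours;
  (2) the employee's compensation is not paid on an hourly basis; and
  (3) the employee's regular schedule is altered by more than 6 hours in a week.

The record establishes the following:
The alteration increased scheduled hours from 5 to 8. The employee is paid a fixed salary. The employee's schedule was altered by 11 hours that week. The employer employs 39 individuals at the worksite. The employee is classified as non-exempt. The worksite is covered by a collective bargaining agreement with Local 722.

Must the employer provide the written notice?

Yes — required.

(i) ≥ 24 at site — met.
(ii) non-exempt — satisfied.
So (a) is satisfied (T AND T).
(b) hours reduced — fails.
(1) = T OR F = true.
(2) not (hourly-paid) — holds.
(3) schedule shift > 6h — holds.
So Overall is satisfied (T AND T AND T).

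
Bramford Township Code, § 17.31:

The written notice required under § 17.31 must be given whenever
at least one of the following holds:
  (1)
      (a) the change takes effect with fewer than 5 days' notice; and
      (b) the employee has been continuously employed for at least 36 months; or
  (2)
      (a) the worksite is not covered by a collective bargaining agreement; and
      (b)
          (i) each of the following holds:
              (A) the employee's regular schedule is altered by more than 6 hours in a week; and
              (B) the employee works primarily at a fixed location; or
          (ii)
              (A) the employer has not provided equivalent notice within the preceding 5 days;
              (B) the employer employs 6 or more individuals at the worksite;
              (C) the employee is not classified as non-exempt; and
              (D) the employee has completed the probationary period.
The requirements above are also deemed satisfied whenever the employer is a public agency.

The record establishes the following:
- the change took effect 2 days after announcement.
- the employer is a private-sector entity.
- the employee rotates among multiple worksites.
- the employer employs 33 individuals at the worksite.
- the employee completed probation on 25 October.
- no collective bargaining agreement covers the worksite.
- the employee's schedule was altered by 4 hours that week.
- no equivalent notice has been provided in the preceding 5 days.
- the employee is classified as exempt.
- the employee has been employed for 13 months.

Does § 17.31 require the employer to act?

Yes — required.

(a) < 5 days' notice — satisfied.
(b) tenure ≥ 36 mo. — not satisfied.
(1): T AND F → false.
(a) no CBA — met.
(A) schedule shift > 6h — not met.
(B) fixed location — not met.
So (i) is not satisfied (F AND F).
(A) no recent notice — holds.
(B) ≥ 6 at site — satisfied.
(C) not (non-exempt) — holds.
(D) past probation — met.
(ii): T AND T AND T AND T → true.
(b): F OR T → true.
So (2) is satisfied (T AND T).
Overall: F OR T → true.
Exception (public agency) — not satisfied.
Result: main true OR exception false → true.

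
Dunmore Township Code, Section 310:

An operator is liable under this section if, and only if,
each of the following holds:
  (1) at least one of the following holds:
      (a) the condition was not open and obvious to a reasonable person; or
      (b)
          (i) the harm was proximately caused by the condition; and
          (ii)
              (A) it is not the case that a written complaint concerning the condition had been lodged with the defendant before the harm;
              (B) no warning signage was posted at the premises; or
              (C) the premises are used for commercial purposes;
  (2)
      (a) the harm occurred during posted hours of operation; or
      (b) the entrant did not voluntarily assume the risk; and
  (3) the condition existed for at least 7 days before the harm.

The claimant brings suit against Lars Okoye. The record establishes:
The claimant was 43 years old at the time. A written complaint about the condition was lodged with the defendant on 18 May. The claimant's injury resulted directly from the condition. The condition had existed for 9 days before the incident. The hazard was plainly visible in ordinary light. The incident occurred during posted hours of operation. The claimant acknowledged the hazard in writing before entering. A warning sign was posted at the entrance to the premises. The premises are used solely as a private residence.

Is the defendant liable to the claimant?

No — not liable.

(a) not open/obvious — not satisfied.
(i) proximate cause — holds.
(A) not (complaint lodged) — not satisfied.
(B) no signage posted — fails.
(C) commercial use — not met.
(ii): F OR F OR F → false.
(b) = T AND F = false.
(1): F OR F → false.
(a) during posted hours — met.
(b) no assumed risk — not satisfied.
(2) = T OR F = true.
(3) condition ≥7 days old — met.
Overall: F AND T AND T → false.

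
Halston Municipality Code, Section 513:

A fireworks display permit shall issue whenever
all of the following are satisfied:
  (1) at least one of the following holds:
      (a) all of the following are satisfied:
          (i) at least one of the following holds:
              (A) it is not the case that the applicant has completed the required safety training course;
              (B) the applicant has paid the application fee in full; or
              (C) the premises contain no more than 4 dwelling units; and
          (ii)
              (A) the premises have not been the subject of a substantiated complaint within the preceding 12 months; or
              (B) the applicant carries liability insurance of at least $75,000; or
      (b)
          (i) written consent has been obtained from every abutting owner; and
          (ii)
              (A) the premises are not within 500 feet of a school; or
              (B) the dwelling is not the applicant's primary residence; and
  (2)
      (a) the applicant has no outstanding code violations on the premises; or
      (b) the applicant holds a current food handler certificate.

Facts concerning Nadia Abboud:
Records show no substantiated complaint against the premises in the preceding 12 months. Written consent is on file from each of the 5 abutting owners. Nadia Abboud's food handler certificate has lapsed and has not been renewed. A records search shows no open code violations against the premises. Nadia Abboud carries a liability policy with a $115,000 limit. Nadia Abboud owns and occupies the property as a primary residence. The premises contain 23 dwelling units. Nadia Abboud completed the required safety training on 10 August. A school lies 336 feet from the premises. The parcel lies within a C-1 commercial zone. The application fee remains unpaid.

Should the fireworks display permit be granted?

(A) not (safety training) — not satisfied.
(B) fee paid — not satisfied.
(C) ≤ 4 units — not satisfied.
(i) = F OR F OR F = false.
(A) no complaint in 12 mo. — met.
(B) insurance ≥ $75,000 — holds.
So (ii) is satisfied (T OR T).
So (a) is not satisfied (F AND T).
(i) all abutters consent — satisfied.
(A) ≥500 ft from school — not met.
(B) not (primary residence) — not met.
(ii) = F OR F = false.
(b): T AND F → false.
So (1) is not satisfied (F OR F).
(a) no code violations — holds.
(b) food handler cert. — not satisfied.
(2) = T OR F = true.
So Overall is not satisfied (F AND T).

No — denied.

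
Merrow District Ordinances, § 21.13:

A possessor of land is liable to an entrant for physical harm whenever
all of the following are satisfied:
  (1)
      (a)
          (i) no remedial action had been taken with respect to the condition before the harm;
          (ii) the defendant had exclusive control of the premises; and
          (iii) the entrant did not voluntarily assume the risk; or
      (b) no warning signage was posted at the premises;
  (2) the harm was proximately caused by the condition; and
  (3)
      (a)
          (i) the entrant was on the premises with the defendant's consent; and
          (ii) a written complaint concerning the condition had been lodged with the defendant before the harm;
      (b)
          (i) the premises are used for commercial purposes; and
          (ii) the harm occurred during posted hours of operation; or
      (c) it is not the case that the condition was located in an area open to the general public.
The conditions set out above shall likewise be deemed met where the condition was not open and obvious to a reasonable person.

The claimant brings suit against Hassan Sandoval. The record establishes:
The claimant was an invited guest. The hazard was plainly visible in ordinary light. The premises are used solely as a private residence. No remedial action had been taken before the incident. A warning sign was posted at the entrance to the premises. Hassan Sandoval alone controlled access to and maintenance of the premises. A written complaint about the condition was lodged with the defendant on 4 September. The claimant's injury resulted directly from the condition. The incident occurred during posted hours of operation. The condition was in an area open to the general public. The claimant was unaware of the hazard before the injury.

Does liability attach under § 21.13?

Yes — liable.

(i) no remedial action — met.
(ii) exclusive control — satisfied.
(iii) no assumed risk — met.
(a) = T AND T AND T = true.
(b) no signage posted — fails.
So (1) is satisfied (T OR F).
(2) proximate cause — satisfied.
(i) consent to enter — satisfied.
(ii) complaint lodged — satisfied.
(a) = T AND T = true.
(i) commercial use — not satisfied.
(ii) during posted hours — holds.
So (b) is not satisfied (F AND T).
(c) not (public area) — fails.
(3) = T OR F OR F = true.
Overall: T AND T AND T → true.
Exception (not open/obvious) — not satisfied.
Result: main true OR exception false → true.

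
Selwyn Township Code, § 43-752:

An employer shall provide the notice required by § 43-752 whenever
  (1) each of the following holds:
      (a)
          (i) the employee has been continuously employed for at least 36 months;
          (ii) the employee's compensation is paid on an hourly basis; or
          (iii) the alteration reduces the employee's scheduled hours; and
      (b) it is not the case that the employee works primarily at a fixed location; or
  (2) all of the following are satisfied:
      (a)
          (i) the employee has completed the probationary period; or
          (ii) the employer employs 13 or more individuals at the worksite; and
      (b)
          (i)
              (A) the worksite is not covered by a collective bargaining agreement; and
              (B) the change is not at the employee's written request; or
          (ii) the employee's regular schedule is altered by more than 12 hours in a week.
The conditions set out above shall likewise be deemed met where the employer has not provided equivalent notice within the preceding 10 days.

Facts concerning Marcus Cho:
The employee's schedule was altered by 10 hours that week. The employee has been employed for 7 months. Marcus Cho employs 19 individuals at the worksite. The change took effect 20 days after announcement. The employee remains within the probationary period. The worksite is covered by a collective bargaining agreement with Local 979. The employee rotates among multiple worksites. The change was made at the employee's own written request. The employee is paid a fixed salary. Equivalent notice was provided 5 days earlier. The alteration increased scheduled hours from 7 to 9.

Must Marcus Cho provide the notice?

(i) tenure ≥ 36 mo. — not met.
(ii) hourly-paid — not met.
(iii) hours reduced — not satisfied.
(a): F OR F OR F → false.
(b) not (fixed location) — met.
(1): F AND T → false.
(i) past probation — not satisfied.
(ii) ≥ 13 at site — met.
So (a) is satisfied (F OR T).
(A) no CBA — fails.
(B) not employee-requested — not satisfied.
So (i) is not satisfied (F AND F).
(ii) schedule shift > 12h — not satisfied.
(b) = F OR F = false.
(2) = T AND F = false.
Overall: F OR F → false.
Exception (no recent notice) — not satisfied.
Result: main false OR exception false → false.

No — not required.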